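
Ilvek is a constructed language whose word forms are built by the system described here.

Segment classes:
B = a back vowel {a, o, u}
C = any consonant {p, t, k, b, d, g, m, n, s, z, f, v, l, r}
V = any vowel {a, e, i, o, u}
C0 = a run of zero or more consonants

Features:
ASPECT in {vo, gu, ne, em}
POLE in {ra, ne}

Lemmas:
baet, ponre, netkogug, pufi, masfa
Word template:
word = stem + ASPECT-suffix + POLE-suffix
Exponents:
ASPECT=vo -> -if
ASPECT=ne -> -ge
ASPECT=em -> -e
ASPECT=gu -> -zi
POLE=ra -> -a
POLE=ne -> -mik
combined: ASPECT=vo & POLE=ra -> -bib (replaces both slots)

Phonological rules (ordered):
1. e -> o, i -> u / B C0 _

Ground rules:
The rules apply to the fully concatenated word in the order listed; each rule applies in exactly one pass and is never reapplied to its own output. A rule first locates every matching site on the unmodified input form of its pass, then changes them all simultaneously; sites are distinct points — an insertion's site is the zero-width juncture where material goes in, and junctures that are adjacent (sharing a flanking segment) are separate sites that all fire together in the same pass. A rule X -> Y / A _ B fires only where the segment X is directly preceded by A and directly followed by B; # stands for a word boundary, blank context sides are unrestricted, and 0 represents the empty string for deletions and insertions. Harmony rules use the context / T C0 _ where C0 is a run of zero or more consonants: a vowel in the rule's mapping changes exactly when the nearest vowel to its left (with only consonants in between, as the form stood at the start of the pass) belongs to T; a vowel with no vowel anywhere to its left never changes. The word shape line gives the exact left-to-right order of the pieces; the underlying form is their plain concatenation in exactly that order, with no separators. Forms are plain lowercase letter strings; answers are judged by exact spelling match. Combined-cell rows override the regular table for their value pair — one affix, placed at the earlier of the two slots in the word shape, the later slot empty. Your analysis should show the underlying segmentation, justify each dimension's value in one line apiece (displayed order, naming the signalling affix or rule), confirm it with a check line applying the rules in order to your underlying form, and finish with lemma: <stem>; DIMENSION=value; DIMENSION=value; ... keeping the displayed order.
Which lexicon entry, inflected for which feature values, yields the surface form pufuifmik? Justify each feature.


underlying: pufi-if-mik
ASPECT=vo - signalled by the affix -if
POLE=ne - signalled by the affix -mik
check: pufiifmik -> pufuifmik
lemma: pufi; ASPECT=vo; POLE=ne


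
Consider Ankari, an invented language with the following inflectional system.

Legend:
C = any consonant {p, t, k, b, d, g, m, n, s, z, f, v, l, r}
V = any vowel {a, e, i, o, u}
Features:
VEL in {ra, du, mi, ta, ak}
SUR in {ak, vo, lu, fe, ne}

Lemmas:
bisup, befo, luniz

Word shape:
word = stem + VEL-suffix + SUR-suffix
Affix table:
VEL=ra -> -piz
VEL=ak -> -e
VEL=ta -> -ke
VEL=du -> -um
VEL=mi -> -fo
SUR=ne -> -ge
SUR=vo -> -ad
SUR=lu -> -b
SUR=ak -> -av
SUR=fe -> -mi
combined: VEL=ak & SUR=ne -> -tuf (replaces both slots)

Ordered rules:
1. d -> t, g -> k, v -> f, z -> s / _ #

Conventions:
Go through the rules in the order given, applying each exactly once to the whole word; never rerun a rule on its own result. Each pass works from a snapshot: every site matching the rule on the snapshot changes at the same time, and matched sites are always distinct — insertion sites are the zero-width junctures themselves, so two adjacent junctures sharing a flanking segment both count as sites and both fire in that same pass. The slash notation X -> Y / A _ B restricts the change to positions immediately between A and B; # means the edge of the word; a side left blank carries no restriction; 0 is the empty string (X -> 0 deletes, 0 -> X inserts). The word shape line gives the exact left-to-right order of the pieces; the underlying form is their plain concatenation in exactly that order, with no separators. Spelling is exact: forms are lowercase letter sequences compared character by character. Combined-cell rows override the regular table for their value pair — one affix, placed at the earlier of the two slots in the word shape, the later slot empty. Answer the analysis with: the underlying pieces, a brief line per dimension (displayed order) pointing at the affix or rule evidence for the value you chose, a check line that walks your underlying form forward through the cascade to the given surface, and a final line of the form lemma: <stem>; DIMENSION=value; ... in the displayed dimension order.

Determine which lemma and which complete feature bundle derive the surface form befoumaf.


underlying: befo-um-av
VEL=du - signalled by the affix -um
SUR=ak - signalled by the affix -av
check: befoumav -> befoumaf
lemma: befo; VEL=du; SUR=ak


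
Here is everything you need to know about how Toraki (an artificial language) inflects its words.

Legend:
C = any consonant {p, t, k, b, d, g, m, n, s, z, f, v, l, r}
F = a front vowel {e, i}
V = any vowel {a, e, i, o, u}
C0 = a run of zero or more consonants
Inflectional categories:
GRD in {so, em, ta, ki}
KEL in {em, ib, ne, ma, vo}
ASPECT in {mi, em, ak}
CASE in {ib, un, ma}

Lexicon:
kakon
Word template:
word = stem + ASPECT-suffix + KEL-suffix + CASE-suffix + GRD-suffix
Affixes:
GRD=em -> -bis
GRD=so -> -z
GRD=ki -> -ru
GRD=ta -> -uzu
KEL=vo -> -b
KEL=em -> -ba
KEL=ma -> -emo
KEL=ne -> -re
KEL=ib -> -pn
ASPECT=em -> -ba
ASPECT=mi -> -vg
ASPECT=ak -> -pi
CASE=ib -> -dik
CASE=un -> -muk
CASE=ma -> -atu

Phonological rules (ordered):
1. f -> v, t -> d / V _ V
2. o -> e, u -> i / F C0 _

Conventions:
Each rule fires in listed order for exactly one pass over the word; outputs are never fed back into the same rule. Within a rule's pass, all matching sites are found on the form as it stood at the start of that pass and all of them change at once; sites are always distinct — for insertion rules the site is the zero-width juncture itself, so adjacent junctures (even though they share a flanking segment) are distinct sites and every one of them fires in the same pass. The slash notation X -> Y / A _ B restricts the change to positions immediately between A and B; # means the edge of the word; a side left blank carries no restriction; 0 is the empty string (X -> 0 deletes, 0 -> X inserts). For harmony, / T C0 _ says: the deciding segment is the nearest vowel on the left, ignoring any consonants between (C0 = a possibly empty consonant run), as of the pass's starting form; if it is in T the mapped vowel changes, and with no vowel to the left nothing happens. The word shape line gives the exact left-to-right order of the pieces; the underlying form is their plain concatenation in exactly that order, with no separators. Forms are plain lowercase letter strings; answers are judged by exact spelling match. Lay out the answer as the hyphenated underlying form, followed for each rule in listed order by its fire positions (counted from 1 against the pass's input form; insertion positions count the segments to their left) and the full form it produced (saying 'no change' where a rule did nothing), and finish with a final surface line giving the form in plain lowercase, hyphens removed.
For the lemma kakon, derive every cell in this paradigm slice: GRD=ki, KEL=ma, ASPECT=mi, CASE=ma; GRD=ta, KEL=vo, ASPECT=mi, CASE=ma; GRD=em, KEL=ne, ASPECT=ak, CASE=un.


cell GRD=ki, KEL=ma, ASPECT=mi, CASE=ma:
underlying: kakon-vg-emo-atu-ru
1. f -> v, t -> d / V _ V: fires at position(s) 12: kakonvgemoaduru
2. o -> e, u -> i / F C0 _: fires at position(s) 10: kakonvgemeaduru
surface: kakonvgemeaduru

cell GRD=ta, KEL=vo, ASPECT=mi, CASE=ma:
underlying: kakon-vg-b-atu-uzu
1. f -> v, t -> d / V _ V: fires at position(s) 10: kakonvgbaduuzu
2. o -> e, u -> i / F C0 _: no change
surface: kakonvgbaduuzu

cell GRD=em, KEL=ne, ASPECT=ak, CASE=un:
underlying: kakon-pi-re-muk-bis
1. f -> v, t -> d / V _ V: no change
2. o -> e, u -> i / F C0 _: fires at position(s) 11: kakonpiremikbis
surface: kakonpiremikbis


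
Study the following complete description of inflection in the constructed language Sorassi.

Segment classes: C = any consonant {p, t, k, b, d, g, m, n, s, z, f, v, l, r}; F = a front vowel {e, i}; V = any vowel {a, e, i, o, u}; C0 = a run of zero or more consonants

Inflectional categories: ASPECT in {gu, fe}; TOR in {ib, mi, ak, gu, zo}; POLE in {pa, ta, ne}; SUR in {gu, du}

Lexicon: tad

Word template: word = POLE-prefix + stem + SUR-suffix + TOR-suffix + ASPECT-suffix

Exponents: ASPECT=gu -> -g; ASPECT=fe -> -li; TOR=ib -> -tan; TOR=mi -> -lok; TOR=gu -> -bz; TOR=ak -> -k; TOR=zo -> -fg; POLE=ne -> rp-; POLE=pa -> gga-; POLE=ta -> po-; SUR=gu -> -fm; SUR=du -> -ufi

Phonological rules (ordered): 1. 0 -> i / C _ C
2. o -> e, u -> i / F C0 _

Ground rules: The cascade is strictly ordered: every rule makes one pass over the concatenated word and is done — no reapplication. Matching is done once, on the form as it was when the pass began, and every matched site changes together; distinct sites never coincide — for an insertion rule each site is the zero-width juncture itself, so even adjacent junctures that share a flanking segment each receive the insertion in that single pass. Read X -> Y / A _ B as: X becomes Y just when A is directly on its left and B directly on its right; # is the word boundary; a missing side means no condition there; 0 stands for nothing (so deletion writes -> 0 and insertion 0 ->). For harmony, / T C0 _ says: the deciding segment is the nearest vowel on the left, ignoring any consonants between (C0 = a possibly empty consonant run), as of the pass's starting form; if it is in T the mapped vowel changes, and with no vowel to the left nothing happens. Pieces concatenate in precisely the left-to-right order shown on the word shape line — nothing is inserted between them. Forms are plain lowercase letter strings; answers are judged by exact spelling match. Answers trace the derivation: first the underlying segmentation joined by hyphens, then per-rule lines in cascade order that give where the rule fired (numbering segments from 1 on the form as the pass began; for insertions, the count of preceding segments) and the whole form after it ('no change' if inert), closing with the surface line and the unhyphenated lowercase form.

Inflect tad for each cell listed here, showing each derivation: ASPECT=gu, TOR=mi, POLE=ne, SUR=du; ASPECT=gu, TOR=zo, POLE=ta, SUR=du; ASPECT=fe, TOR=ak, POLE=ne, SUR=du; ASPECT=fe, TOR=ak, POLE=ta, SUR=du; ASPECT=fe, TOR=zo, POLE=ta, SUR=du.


cell ASPECT=gu, TOR=mi, POLE=ne, SUR=du:
underlying: rp-tad-ufi-lok-g
1. 0 -> i / C _ C: inserts after position(s) 1, 2, 11: ripitadufilokig
2. o -> e, u -> i / F C0 _: fires at position(s) 12: ripitadufilekig
surface: ripitadufilekig

cell ASPECT=gu, TOR=zo, POLE=ta, SUR=du:
underlying: po-tad-ufi-fg-g
1. 0 -> i / C _ C: inserts after position(s) 9, 10: potadufifigig
2. o -> e, u -> i / F C0 _: no change
surface: potadufifigig

cell ASPECT=fe, TOR=ak, POLE=ne, SUR=du:
underlying: rp-tad-ufi-k-li
1. 0 -> i / C _ C: inserts after position(s) 1, 2, 9: ripitadufikili
2. o -> e, u -> i / F C0 _: no change
surface: ripitadufikili

cell ASPECT=fe, TOR=ak, POLE=ta, SUR=du:
underlying: po-tad-ufi-k-li
1. 0 -> i / C _ C: inserts after position(s) 9: potadufikili
2. o -> e, u -> i / F C0 _: no change
surface: potadufikili

cell ASPECT=fe, TOR=zo, POLE=ta, SUR=du:
underlying: po-tad-ufi-fg-li
1. 0 -> i / C _ C: inserts after position(s) 9, 10: potadufifigili
2. o -> e, u -> i / F C0 _: no change
surface: potadufifigili


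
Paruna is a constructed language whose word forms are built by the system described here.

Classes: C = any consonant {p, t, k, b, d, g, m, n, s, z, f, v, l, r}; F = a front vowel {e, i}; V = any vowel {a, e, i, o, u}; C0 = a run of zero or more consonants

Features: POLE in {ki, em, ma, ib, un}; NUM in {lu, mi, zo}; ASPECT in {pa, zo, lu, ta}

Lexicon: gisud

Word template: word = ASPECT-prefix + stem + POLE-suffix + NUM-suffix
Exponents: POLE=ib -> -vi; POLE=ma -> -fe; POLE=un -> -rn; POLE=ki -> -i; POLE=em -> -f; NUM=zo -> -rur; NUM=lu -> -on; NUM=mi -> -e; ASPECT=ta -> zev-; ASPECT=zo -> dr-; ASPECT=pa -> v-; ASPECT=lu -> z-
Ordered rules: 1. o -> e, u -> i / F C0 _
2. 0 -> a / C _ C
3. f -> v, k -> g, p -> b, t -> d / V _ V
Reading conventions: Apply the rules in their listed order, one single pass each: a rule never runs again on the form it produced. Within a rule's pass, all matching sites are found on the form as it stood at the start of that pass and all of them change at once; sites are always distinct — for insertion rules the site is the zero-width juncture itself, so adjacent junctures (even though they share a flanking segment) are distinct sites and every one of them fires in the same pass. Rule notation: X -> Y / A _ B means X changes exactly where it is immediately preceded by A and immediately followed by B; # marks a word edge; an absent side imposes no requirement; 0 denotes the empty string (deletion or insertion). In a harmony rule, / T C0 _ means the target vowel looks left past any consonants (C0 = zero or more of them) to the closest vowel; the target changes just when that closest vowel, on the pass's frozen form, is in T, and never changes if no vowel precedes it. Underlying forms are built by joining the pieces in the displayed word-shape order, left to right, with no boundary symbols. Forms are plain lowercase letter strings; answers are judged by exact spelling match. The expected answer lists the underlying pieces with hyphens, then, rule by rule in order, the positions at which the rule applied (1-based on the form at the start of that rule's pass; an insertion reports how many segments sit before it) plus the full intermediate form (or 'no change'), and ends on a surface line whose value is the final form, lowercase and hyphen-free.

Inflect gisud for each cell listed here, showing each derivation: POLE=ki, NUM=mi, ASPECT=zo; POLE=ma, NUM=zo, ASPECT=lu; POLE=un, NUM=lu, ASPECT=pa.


cell POLE=ki, NUM=mi, ASPECT=zo:
underlying: dr-gisud-i-e
1. o -> e, u -> i / F C0 _: fires at position(s) 6: drgisidie
2. 0 -> a / C _ C: inserts after position(s) 1, 2: daragisidie
3. f -> v, k -> g, p -> b, t -> d / V _ V: no change
surface: daragisidie

cell POLE=ma, NUM=zo, ASPECT=lu:
underlying: z-gisud-fe-rur
1. o -> e, u -> i / F C0 _: fires at position(s) 5, 10: zgisidferir
2. 0 -> a / C _ C: inserts after position(s) 1, 6: zagisidaferir
3. f -> v, k -> g, p -> b, t -> d / V _ V: fires at position(s) 9: zagisidaverir
surface: zagisidaverir

cell POLE=un, NUM=lu, ASPECT=pa:
underlying: v-gisud-rn-on
1. o -> e, u -> i / F C0 _: fires at position(s) 5: vgisidrnon
2. 0 -> a / C _ C: inserts after position(s) 1, 6, 7: vagisidaranon
3. f -> v, k -> g, p -> b, t -> d / V _ V: no change
surface: vagisidaranon


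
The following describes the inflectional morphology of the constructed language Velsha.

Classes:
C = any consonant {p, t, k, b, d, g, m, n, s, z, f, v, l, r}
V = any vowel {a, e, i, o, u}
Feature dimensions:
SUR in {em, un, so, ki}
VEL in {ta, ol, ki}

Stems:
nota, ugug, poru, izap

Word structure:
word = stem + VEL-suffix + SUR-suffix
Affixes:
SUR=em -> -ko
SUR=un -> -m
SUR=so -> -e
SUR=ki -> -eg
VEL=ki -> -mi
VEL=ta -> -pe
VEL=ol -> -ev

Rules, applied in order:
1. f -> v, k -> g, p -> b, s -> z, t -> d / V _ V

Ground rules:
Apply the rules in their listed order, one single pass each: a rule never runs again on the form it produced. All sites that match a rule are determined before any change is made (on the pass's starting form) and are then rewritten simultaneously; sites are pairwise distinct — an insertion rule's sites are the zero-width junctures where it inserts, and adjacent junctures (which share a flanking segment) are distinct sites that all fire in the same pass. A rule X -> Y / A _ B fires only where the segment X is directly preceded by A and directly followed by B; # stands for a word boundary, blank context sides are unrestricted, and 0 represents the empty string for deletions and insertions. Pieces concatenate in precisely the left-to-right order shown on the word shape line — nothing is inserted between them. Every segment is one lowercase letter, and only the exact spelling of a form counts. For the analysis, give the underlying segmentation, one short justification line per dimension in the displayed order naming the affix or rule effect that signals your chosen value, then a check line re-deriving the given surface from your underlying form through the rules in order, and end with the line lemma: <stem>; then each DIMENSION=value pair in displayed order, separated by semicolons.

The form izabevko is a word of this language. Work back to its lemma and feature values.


underlying: izap-ev-ko
SUR=em - signalled by the affix -ko
VEL=ol - signalled by the affix -ev
check: izapevko -> izabevko
lemma: izap; SUR=em; VEL=ol


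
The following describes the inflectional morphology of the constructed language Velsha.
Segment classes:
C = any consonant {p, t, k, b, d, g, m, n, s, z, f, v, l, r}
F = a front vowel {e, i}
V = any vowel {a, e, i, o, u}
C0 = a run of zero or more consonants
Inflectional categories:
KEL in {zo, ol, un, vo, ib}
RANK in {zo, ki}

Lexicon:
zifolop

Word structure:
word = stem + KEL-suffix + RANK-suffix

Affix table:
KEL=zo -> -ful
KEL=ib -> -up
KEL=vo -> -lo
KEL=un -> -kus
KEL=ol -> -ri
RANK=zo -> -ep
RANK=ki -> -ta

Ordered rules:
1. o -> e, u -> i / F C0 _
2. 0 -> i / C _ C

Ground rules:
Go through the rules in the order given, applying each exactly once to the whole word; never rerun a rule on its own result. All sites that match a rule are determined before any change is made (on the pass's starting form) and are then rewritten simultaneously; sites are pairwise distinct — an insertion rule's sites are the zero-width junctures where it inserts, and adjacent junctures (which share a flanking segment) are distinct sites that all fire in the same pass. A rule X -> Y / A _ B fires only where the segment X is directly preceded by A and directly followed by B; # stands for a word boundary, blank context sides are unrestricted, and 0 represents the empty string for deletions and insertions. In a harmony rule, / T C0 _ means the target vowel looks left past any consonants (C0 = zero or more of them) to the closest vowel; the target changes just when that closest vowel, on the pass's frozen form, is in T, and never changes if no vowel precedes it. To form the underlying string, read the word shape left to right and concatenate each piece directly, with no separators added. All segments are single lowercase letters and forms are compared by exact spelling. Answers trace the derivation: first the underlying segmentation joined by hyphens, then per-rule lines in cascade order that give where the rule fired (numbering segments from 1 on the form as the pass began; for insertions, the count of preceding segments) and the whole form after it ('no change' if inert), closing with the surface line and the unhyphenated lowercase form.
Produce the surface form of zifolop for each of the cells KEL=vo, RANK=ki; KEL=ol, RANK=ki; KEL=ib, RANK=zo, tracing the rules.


cell KEL=vo, RANK=ki:
underlying: zifolop-lo-ta
1. o -> e, u -> i / F C0 _: fires at position(s) 4: zifeloplota
2. 0 -> i / C _ C: inserts after position(s) 7: zifelopilota
surface: zifelopilota

cell KEL=ol, RANK=ki:
underlying: zifolop-ri-ta
1. o -> e, u -> i / F C0 _: fires at position(s) 4: zifeloprita
2. 0 -> i / C _ C: inserts after position(s) 7: zifelopirita
surface: zifelopirita

cell KEL=ib, RANK=zo:
underlying: zifolop-up-ep
1. o -> e, u -> i / F C0 _: fires at position(s) 4: zifelopupep
2. 0 -> i / C _ C: no change
surface: zifelopupep


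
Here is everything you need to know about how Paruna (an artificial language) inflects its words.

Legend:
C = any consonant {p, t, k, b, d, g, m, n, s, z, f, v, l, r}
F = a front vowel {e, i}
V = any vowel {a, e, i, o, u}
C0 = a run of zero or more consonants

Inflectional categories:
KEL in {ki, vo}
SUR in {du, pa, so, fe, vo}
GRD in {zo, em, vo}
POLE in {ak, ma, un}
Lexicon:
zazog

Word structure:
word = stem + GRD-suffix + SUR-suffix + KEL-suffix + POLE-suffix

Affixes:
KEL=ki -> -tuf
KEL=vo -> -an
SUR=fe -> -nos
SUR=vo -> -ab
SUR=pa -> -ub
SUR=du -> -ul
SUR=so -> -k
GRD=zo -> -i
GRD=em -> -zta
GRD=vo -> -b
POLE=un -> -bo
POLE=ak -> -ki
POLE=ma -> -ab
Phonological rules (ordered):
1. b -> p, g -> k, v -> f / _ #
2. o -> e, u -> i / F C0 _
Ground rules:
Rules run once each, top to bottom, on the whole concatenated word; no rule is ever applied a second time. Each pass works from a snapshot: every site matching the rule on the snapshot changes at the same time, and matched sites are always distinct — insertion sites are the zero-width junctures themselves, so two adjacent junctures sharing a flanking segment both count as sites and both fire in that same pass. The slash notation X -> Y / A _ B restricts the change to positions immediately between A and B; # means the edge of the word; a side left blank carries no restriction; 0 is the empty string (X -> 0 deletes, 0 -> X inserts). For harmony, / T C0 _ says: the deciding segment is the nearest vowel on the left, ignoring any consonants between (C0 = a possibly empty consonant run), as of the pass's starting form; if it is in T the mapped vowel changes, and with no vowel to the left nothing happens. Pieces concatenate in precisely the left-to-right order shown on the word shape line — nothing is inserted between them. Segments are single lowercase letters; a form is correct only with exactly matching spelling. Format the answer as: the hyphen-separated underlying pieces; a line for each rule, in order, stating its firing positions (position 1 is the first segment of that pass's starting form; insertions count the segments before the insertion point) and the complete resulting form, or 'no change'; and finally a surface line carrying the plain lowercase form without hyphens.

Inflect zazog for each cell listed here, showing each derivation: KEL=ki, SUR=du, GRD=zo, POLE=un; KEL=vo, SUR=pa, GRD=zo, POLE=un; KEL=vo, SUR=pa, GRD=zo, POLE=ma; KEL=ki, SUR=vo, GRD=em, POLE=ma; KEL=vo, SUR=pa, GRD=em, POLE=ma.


cell KEL=ki, SUR=du, GRD=zo, POLE=un:
underlying: zazog-i-ul-tuf-bo
1. b -> p, g -> k, v -> f / _ #: no change
2. o -> e, u -> i / F C0 _: fires at position(s) 7: zazogiiltufbo
surface: zazogiiltufbo

cell KEL=vo, SUR=pa, GRD=zo, POLE=un:
underlying: zazog-i-ub-an-bo
1. b -> p, g -> k, v -> f / _ #: no change
2. o -> e, u -> i / F C0 _: fires at position(s) 7: zazogiibanbo
surface: zazogiibanbo

cell KEL=vo, SUR=pa, GRD=zo, POLE=ma:
underlying: zazog-i-ub-an-ab
1. b -> p, g -> k, v -> f / _ #: fires at position(s) 12: zazogiubanap
2. o -> e, u -> i / F C0 _: fires at position(s) 7: zazogiibanap
surface: zazogiibanap

cell KEL=ki, SUR=vo, GRD=em, POLE=ma:
underlying: zazog-zta-ab-tuf-ab
1. b -> p, g -> k, v -> f / _ #: fires at position(s) 15: zazogztaabtufap
2. o -> e, u -> i / F C0 _: no change
surface: zazogztaabtufap

cell KEL=vo, SUR=pa, GRD=em, POLE=ma:
underlying: zazog-zta-ub-an-ab
1. b -> p, g -> k, v -> f / _ #: fires at position(s) 14: zazogztaubanap
2. o -> e, u -> i / F C0 _: no change
surface: zazogztaubanap


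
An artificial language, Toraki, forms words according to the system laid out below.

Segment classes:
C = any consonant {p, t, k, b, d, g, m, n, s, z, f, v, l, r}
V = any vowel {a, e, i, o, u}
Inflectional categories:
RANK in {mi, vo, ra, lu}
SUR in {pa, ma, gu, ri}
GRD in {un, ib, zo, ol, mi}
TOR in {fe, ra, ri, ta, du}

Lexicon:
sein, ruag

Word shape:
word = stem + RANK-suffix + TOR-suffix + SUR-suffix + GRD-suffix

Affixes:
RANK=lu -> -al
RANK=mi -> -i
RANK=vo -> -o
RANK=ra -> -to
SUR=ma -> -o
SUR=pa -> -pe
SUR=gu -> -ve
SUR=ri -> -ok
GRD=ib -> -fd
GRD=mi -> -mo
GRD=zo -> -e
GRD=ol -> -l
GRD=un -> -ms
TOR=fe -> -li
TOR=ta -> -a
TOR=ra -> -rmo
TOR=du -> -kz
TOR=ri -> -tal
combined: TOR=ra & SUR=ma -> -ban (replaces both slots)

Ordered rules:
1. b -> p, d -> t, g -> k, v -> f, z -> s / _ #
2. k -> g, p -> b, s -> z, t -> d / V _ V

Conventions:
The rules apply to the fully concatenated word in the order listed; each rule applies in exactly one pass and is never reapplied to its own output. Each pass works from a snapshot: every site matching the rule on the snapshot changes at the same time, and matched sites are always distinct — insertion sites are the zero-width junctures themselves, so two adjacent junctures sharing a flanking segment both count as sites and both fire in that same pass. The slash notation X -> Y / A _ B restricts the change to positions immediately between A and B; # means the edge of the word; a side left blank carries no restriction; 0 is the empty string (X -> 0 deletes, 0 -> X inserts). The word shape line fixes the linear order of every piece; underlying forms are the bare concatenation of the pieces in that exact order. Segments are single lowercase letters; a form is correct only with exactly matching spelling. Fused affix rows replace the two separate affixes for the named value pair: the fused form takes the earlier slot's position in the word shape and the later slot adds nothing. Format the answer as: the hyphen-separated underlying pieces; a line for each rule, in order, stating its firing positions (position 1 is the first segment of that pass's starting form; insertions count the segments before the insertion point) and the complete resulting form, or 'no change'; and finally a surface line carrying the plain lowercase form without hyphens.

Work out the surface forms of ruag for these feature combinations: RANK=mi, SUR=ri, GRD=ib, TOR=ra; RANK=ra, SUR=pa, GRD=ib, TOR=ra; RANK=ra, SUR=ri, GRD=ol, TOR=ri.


cell RANK=mi, SUR=ri, GRD=ib, TOR=ra:
underlying: ruag-i-rmo-ok-fd
1. b -> p, d -> t, g -> k, v -> f, z -> s / _ #: fires at position(s) 12: ruagirmookft
2. k -> g, p -> b, s -> z, t -> d / V _ V: no change
surface: ruagirmookft

cell RANK=ra, SUR=pa, GRD=ib, TOR=ra:
underlying: ruag-to-rmo-pe-fd
1. b -> p, d -> t, g -> k, v -> f, z -> s / _ #: fires at position(s) 13: ruagtormopeft
2. k -> g, p -> b, s -> z, t -> d / V _ V: fires at position(s) 10: ruagtormobeft
surface: ruagtormobeft

cell RANK=ra, SUR=ri, GRD=ol, TOR=ri:
underlying: ruag-to-tal-ok-l
1. b -> p, d -> t, g -> k, v -> f, z -> s / _ #: no change
2. k -> g, p -> b, s -> z, t -> d / V _ V: fires at position(s) 7: ruagtodalokl
surface: ruagtodalokl


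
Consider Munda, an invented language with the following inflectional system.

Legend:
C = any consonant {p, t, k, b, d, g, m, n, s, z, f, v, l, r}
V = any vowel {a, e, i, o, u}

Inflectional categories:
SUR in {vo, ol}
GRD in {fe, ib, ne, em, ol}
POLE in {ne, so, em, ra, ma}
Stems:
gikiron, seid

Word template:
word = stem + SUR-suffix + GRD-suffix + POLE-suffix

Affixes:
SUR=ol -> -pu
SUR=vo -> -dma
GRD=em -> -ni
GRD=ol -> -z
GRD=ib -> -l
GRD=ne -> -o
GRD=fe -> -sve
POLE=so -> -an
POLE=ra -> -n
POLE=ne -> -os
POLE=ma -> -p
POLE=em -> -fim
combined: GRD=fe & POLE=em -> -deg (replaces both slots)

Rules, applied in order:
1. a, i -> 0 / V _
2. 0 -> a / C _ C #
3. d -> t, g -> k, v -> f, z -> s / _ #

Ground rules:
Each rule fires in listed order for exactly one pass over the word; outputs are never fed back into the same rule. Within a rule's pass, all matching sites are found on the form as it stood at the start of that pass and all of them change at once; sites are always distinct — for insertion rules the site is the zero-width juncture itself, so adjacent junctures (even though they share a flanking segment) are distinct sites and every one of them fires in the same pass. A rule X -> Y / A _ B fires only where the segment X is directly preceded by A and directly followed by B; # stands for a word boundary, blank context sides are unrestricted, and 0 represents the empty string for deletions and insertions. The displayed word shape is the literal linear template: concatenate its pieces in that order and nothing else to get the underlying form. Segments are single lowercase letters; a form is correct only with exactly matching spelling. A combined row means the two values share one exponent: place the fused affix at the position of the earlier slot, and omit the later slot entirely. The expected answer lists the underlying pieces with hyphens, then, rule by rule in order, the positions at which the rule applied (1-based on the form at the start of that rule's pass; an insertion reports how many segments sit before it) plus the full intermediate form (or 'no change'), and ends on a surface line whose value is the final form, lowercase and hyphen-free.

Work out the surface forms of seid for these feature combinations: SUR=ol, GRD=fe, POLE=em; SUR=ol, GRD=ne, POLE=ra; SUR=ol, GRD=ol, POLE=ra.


cell SUR=ol, GRD=fe, POLE=em:
underlying: seid-pu-deg
1. a, i -> 0 / V _: fires at position(s) 3: sedpudeg
2. 0 -> a / C _ C #: no change
3. d -> t, g -> k, v -> f, z -> s / _ #: fires at position(s) 8: sedpudek
surface: sedpudek

cell SUR=ol, GRD=ne, POLE=ra:
underlying: seid-pu-o-n
1. a, i -> 0 / V _: fires at position(s) 3: sedpuon
2. 0 -> a / C _ C #: no change
3. d -> t, g -> k, v -> f, z -> s / _ #: no change
surface: sedpuon

cell SUR=ol, GRD=ol, POLE=ra:
underlying: seid-pu-z-n
1. a, i -> 0 / V _: fires at position(s) 3: sedpuzn
2. 0 -> a / C _ C #: inserts after position(s) 6: sedpuzan
3. d -> t, g -> k, v -> f, z -> s / _ #: no change
surface: sedpuzan


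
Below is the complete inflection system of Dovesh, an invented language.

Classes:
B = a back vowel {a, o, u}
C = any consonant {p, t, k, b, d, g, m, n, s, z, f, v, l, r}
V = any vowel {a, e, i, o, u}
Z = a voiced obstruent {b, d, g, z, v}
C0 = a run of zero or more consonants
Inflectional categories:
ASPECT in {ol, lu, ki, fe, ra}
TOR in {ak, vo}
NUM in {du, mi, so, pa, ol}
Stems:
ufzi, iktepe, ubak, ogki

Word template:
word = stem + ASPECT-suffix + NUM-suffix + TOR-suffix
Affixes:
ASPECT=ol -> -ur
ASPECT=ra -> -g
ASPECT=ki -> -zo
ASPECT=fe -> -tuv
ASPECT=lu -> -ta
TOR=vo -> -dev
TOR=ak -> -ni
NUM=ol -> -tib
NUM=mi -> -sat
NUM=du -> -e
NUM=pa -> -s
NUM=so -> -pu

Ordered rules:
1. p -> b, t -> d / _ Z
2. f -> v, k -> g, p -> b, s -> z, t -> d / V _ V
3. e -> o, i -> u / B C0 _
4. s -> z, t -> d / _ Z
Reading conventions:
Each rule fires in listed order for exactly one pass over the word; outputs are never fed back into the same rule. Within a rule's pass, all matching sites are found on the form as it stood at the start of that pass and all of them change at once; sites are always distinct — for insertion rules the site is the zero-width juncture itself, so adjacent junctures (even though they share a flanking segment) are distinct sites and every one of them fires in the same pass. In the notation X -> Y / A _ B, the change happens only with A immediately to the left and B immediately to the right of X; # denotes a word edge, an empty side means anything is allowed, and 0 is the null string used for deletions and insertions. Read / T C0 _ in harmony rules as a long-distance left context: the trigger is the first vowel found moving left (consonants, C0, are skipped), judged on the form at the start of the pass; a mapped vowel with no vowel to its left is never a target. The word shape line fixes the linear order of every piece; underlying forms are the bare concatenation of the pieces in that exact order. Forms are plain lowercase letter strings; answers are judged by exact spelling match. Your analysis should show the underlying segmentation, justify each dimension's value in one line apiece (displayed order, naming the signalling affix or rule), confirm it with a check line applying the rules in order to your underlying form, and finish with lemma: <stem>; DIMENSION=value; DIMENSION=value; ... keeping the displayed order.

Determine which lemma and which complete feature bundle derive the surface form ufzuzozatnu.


underlying: ufzi-zo-sat-ni
ASPECT=ki - signalled by the affix -zo
TOR=ak - signalled by the affix -ni
NUM=mi - signalled by the affix -sat
check: ufzizosatni -> ufzizosatni -> ufzizozatni -> ufzuzozatnu -> ufzuzozatnu
lemma: ufzi; ASPECT=ki; TOR=ak; NUM=mi


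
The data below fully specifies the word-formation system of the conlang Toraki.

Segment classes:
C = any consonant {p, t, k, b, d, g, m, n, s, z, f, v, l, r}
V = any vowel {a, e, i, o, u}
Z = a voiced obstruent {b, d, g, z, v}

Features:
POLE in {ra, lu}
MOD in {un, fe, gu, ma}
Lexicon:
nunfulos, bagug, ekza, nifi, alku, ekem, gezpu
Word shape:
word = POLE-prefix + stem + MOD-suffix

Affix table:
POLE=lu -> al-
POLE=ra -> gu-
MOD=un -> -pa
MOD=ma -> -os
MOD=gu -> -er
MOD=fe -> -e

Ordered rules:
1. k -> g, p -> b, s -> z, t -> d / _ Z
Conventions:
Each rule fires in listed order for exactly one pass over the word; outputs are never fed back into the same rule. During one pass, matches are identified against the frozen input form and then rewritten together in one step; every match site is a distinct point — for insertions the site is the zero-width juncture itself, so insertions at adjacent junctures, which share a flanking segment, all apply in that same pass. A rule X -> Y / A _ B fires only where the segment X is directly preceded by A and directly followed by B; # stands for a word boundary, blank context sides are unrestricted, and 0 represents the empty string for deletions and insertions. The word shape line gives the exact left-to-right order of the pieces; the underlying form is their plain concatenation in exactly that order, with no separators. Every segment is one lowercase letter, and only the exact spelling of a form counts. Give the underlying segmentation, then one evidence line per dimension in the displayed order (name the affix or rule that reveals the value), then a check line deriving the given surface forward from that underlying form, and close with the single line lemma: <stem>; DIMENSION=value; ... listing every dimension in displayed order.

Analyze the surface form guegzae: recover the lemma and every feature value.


underlying: gu-ekza-e
POLE=ra - signalled by the affix gu-
MOD=fe - signalled by the affix -e
check: guekzae -> guegzae
lemma: ekza; POLE=ra; MOD=fe


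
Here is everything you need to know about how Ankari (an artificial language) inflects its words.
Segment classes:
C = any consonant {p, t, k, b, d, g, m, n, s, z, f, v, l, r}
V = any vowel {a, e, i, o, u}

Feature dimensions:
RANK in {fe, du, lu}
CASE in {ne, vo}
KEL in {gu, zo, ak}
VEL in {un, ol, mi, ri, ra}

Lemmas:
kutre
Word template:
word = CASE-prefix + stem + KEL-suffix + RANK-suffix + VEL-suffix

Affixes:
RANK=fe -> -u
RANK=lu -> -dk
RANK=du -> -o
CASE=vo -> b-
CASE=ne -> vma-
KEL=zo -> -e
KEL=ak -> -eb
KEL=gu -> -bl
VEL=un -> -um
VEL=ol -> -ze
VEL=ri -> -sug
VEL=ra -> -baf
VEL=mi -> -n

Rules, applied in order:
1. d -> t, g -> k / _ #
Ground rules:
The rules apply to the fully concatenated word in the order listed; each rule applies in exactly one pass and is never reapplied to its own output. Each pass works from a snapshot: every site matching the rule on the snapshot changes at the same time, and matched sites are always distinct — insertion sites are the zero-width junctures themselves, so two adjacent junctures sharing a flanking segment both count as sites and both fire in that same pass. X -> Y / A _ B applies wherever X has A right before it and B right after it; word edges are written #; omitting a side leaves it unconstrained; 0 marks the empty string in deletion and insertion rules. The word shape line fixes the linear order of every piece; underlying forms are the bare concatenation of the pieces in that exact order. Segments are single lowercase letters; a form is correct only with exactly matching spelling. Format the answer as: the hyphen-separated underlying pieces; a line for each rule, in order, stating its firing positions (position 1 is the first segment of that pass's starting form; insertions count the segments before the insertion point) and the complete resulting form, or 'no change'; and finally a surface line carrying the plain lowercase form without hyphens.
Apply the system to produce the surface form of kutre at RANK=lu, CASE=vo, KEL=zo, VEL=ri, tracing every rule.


underlying: b-kutre-e-dk-sug
1. d -> t, g -> k / _ #: fires at position(s) 12: bkutreedksuk
surface: bkutreedksuk


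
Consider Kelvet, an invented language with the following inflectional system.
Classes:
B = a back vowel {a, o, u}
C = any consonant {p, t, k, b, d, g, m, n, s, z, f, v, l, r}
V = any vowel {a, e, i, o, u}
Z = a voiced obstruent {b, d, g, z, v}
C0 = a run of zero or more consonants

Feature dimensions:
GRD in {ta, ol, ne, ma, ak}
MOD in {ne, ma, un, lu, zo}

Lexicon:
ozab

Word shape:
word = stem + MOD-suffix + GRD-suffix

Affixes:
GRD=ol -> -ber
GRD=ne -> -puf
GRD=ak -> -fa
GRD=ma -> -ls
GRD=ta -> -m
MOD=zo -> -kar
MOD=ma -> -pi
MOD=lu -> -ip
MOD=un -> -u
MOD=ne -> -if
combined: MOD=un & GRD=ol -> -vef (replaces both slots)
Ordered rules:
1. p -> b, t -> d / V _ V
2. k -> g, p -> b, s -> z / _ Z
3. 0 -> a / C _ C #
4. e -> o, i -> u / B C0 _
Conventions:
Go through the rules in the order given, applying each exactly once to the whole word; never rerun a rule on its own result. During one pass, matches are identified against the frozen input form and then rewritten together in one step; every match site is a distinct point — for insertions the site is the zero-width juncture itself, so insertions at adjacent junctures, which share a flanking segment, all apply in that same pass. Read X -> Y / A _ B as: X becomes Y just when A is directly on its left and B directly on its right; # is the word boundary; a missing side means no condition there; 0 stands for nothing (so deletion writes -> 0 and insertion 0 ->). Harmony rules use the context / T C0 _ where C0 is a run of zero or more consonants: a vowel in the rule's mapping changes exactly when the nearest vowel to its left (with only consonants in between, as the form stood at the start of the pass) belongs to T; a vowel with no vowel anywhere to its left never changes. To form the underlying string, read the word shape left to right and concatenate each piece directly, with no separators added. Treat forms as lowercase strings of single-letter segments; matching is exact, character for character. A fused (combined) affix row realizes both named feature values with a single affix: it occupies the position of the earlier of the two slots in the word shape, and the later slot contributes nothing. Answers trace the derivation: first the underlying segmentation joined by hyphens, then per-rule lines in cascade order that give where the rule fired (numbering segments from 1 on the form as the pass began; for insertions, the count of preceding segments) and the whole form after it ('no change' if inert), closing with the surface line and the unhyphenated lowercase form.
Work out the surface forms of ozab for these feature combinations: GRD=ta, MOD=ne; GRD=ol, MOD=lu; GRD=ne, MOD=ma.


cell GRD=ta, MOD=ne:
underlying: ozab-if-m
1. p -> b, t -> d / V _ V: no change
2. k -> g, p -> b, s -> z / _ Z: no change
3. 0 -> a / C _ C #: inserts after position(s) 6: ozabifam
4. e -> o, i -> u / B C0 _: fires at position(s) 5: ozabufam
surface: ozabufam

cell GRD=ol, MOD=lu:
underlying: ozab-ip-ber
1. p -> b, t -> d / V _ V: no change
2. k -> g, p -> b, s -> z / _ Z: fires at position(s) 6: ozabibber
3. 0 -> a / C _ C #: no change
4. e -> o, i -> u / B C0 _: fires at position(s) 5: ozabubber
surface: ozabubber

cell GRD=ne, MOD=ma:
underlying: ozab-pi-puf
1. p -> b, t -> d / V _ V: fires at position(s) 7: ozabpibuf
2. k -> g, p -> b, s -> z / _ Z: no change
3. 0 -> a / C _ C #: no change
4. e -> o, i -> u / B C0 _: fires at position(s) 6: ozabpubuf
surface: ozabpubuf


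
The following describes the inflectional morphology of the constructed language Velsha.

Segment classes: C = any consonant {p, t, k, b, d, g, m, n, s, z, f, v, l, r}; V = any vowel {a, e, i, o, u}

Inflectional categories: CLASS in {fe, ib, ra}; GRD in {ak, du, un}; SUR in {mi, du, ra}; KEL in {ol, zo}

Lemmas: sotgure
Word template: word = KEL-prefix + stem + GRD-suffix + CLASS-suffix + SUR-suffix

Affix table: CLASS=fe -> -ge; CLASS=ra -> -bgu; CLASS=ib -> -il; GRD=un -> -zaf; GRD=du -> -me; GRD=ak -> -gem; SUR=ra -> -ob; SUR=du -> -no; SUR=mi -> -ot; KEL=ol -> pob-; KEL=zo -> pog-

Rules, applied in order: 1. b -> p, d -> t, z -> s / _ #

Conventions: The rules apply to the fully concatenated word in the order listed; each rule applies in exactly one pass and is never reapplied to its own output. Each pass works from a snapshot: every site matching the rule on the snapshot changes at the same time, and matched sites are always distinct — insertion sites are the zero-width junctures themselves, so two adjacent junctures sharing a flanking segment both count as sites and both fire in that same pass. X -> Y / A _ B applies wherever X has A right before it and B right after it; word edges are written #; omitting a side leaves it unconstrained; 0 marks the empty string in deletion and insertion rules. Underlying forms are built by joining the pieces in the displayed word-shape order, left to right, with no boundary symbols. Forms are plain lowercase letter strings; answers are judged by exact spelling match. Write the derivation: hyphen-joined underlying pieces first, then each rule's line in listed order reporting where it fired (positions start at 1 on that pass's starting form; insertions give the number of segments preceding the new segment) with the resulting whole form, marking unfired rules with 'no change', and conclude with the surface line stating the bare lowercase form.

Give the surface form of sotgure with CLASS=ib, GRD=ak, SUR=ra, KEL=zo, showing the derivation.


underlying: pog-sotgure-gem-il-ob
1. b -> p, d -> t, z -> s / _ #: fires at position(s) 17: pogsotguregemilop
surface: pogsotguregemilop
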